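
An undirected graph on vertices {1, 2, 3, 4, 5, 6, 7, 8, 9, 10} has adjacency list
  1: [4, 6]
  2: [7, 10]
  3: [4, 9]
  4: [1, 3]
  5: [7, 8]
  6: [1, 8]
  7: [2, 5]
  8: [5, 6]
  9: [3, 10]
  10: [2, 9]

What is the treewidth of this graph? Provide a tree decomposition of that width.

Every bag has size at most 3, so the width is 3 − 1 = 2 and tw(G) ≤ 2. Since 7–5–8–6–1–4–3–9–10–2–7 is a cycle in G, G is not acyclic. Forests are exactly the graphs of treewidth ≤ 1, so tw(G) ≥ 2. Therefore the treewidth is 2.

Treewidth 2.
Bags: B1 = {5, 7, 8}  B2 = {6, 7, 8}  B3 = {1, 6, 7}  B4 = {1, 4, 7}  B5 = {3, 4, 7}  B6 = {3, 7, 9}  B7 = {7, 9, 10}  B8 = {2, 7, 10}
Tree: B1–B2, B2–B3, B3–B4, B4–B5, B5–B6, B6–B7, B7–B8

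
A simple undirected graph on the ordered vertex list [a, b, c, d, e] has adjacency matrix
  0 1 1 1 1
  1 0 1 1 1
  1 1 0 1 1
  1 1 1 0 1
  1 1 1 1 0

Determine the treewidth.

A width-4 tree decomposition is:
Bags: B1 = {a, b, c, d, e}
Tree: (single bag)
With just one bag of size 5, the width is 5 − 1 = 4, so tw(G) ≤ 4. Conversely, {a, b, c, d, e} is a clique of size 5, and the vertices of any clique must share a bag in every tree decomposition; so some bag has ≥ 5 vertices and tw(G) ≥ 4. Combining the bounds, tw(G) = 4.

4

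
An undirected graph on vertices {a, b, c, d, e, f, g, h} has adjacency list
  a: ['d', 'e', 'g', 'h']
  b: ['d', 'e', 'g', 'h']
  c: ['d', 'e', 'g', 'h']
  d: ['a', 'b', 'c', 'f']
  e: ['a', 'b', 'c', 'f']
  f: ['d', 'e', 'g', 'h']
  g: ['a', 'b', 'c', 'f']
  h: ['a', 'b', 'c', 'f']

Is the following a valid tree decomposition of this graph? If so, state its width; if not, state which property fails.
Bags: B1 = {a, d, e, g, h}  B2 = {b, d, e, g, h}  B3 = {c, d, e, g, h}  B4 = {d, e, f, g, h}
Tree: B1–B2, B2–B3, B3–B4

Vertex coverage: the bags together contain {a, b, c, d, e, f, g, h}, the full vertex set. Edge coverage: each edge of G has both endpoints in at least one bag. Running intersection: for every vertex, the bags containing it form a connected subtree. All three properties hold, so this is a valid tree decomposition of width max|bag| − 1 = 4, and hence tw(G) ≤ 4.

Yes; width 4.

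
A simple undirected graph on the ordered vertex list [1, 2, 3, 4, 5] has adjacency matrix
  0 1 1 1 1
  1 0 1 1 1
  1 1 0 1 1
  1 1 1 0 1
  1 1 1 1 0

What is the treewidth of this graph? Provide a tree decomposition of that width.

Treewidth 4.
One such decomposition:
Bags: B1 = {1, 2, 3, 4, 5}
Tree: (single bag)

With just one bag of size 5, the width is 5 − 1 = 4, so tw(G) ≤ 4. For the lower bound, the 5 vertices {1, 2, 3, 4, 5} are pairwise adjacent, and any tree decomposition puts a clique entirely inside one bag — forcing width ≥ 4. The upper and lower bounds meet at 4, so that is the treewidth.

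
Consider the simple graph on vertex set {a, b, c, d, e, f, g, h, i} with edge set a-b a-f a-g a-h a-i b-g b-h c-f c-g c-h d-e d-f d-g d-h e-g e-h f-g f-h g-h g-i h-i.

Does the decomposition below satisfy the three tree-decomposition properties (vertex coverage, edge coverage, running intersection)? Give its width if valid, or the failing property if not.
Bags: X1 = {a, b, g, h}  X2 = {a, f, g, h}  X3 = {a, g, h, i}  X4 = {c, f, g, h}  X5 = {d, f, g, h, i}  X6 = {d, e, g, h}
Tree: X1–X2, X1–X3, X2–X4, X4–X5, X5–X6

No — bags containing vertex i are not connected in the tree.

A tree decomposition must satisfy three properties: every vertex lies in some bag; for every edge, both endpoints lie together in some bag; and for every vertex, the bags containing it form a connected subtree. Here bags containing vertex i are not connected in the tree, so the decomposition is invalid.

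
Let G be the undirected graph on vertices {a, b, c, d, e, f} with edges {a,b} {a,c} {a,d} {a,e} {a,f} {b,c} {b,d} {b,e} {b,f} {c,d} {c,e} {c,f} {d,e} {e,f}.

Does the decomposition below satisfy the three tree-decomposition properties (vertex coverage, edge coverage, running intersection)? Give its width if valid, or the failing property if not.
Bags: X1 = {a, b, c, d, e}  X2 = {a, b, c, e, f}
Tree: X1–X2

Yes; width 4.

Every vertex of G appears in some bag (union = {a, b, c, d, e, f}); every edge is covered by a bag; and for each vertex v the set of bags containing v is connected in the bag tree. The decomposition is therefore valid. The largest bag has 5 vertices, so the width is 4.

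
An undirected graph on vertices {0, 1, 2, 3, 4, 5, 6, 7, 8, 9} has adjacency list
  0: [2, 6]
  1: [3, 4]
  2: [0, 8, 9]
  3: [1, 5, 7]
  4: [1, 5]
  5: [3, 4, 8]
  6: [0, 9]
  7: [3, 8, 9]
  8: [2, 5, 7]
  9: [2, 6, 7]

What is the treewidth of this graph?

A width-2 tree decomposition is:
Bags: B1 = {1, 3, 4}  B2 = {3, 4, 5}  B3 = {3, 5, 7}  B4 = {5, 7, 8}  B5 = {7, 8, 9}  B6 = {2, 8, 9}  B7 = {2, 6, 9}  B8 = {0, 2, 6}
Tree: B1–B2, B2–B3, B3–B4, B4–B5, B5–B6, B6–B7, B7–B8
Each bag holds 3 vertices, so the decomposition has width 2, which upper-bounds the treewidth. The edges 1–4–5–3–1 form a cycle, so G is not a tree and its treewidth is at least 2. Therefore the treewidth is 2.

2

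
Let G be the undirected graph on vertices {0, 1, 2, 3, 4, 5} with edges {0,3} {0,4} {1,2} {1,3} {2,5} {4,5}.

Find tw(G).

2

A width-2 tree decomposition is:
Bags: B1 = {1, 2, 3}  B2 = {2, 3, 5}  B3 = {3, 4, 5}  B4 = {0, 3, 4}
Tree: B1–B2, B2–B3, B3–B4
Each bag holds 3 vertices, so the decomposition has width 2, which upper-bounds the treewidth. The edges 3–1–2–5–4–0–3 form a cycle, so G is not a tree and its treewidth is at least 2. Therefore the treewidth is 2.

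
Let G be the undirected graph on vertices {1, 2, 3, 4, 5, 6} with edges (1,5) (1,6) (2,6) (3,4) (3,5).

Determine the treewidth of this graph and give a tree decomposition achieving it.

Treewidth 1.
One optimal decomposition is:
Bags: B1 = {3, 4}  B2 = {3, 5}  B3 = {1, 5}  B4 = {1, 6}  B5 = {2, 6}
Tree: B1–B2, B2–B3, B3–B4, B4–B5

The largest bag has 2 vertices, giving width 1; this decomposition certifies tw(G) ≤ 1. G has an edge, so its treewidth is at least 1. Hence tw(G) = 1 exactly.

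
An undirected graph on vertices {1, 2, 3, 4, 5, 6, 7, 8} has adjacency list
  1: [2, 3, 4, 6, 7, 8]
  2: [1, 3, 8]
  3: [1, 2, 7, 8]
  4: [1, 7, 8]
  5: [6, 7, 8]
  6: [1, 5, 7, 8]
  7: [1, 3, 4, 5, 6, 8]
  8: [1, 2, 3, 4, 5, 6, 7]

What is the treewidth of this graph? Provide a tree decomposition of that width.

Every bag has size at most 4, so the width is 4 − 1 = 3 and tw(G) ≤ 3. Conversely, {1, 2, 3, 8} is a clique of size 4, and the vertices of any clique must share a bag in every tree decomposition; so some bag has ≥ 4 vertices and tw(G) ≥ 3. Therefore the treewidth is 3.

Treewidth 3.
Bags: B1 = {1, 3, 7, 8}  B2 = {1, 4, 7, 8}  B3 = {1, 2, 3, 8}  B4 = {1, 6, 7, 8}  B5 = {5, 6, 7, 8}
Tree: B1–B2, B1–B3, B2–B4, B4–B5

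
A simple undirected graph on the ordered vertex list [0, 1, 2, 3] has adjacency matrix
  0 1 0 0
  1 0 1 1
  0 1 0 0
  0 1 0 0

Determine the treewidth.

A width-1 tree decomposition is:
Bags: B1 = {1, 2}  B2 = {1, 3}  B3 = {0, 1}
Tree: B1–B2, B2–B3
Each bag holds 2 vertices, so the decomposition has width 1, which upper-bounds the treewidth. G has an edge, so its treewidth is at least 1. Therefore the treewidth is 1.

1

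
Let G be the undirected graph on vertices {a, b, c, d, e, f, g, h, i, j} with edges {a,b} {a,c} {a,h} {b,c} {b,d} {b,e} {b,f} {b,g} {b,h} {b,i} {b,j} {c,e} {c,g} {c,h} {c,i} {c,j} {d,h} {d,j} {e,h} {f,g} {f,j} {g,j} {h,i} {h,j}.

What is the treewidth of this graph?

3

A width-3 tree decomposition is:
Bags: B1 = {b, c, g, j}  B2 = {b, c, h, j}  B3 = {b, d, h, j}  B4 = {b, f, g, j}  B5 = {b, c, e, h}  B6 = {a, b, c, h}  B7 = {b, c, h, i}
Tree: B1–B2, B2–B3, B1–B4, B2–B5, B5–B6, B5–B7
Every bag has size at most 4, so the width is 4 − 1 = 3 and tw(G) ≤ 3. Conversely, {b, c, g, j} is a clique of size 4, and the vertices of any clique must share a bag in every tree decomposition; so some bag has ≥ 4 vertices and tw(G) ≥ 3. Hence tw(G) = 3 exactly.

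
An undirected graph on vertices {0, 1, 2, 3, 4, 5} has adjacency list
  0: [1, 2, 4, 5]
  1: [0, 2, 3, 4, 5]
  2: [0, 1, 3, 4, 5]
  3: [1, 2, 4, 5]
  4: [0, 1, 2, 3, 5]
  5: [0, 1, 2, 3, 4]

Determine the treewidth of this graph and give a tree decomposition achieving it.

Treewidth 4.
One such decomposition:
Bags: B1 = {1, 2, 3, 4, 5}  B2 = {0, 1, 2, 4, 5}
Tree: B1–B2

Every bag has size at most 5, so the width is 5 − 1 = 4 and tw(G) ≤ 4. Conversely, {0, 1, 2, 4, 5} is a clique of size 5, and the vertices of any clique must share a bag in every tree decomposition; so some bag has ≥ 5 vertices and tw(G) ≥ 4. The upper and lower bounds meet at 4, so that is the treewidth.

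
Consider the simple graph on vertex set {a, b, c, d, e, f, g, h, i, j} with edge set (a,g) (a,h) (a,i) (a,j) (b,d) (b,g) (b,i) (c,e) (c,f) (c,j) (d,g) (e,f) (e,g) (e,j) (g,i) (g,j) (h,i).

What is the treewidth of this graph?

A width-2 tree decomposition is:
Bags: B1 = {a, g, j}  B2 = {a, g, i}  B3 = {e, g, j}  B4 = {c, e, j}  B5 = {b, g, i}  B6 = {b, d, g}  B7 = {a, h, i}  B8 = {c, e, f}
Tree: B1–B2, B1–B3, B3–B4, B2–B5, B5–B6, B2–B7, B4–B8
Every bag has size at most 3, so the width is 3 − 1 = 2 and tw(G) ≤ 2. For the lower bound, the 3 vertices {e, g, j} are pairwise adjacent, and any tree decomposition puts a clique entirely inside one bag — forcing width ≥ 2. The upper and lower bounds meet at 2, so that is the treewidth.

2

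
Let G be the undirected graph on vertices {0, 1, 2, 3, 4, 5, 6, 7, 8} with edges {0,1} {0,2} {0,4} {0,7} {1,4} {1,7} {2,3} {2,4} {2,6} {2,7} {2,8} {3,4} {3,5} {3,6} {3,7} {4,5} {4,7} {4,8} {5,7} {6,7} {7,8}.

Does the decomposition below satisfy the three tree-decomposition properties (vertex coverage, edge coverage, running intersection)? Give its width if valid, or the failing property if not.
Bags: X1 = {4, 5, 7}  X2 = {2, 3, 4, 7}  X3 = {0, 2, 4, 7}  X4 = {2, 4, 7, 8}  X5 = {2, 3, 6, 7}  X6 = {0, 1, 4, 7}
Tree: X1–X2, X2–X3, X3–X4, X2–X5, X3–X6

No — edge (3,5) lies in no bag.

A tree decomposition must satisfy three properties: every vertex lies in some bag; for every edge, both endpoints lie together in some bag; and for every vertex, the bags containing it form a connected subtree. Here edge (3,5) lies in no bag, so the decomposition is invalid.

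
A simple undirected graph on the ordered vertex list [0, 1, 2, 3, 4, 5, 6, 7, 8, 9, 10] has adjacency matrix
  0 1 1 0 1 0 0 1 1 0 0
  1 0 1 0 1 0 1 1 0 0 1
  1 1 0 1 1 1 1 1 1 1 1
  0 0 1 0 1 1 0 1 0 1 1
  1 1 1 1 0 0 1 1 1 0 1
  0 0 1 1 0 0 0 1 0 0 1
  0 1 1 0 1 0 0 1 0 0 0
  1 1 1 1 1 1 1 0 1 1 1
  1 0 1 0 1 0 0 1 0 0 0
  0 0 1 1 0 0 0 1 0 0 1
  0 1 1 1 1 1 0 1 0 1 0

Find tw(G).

A width-4 tree decomposition is:
Bags: B1 = {1, 2, 4, 7, 10}  B2 = {1, 2, 4, 6, 7}  B3 = {0, 1, 2, 4, 7}  B4 = {0, 2, 4, 7, 8}  B5 = {2, 3, 4, 7, 10}  B6 = {2, 3, 5, 7, 10}  B7 = {2, 3, 7, 9, 10}
Tree: B1–B2, B1–B3, B3–B4, B1–B5, B5–B6, B6–B7
Every bag has size at most 5, so the width is 5 − 1 = 4 and tw(G) ≤ 4. For the lower bound, the 5 vertices {2, 3, 7, 9, 10} are pairwise adjacent, and any tree decomposition puts a clique entirely inside one bag — forcing width ≥ 4. Combining the bounds, tw(G) = 4.

4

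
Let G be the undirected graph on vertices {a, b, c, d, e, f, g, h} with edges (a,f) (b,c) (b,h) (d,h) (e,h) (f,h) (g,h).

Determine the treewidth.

A width-1 tree decomposition is:
Bags: B1 = {e, h}  B2 = {g, h}  B3 = {b, h}  B4 = {f, h}  B5 = {b, c}  B6 = {a, f}  B7 = {d, h}
Tree: B1–B2, B1–B3, B2–B4, B3–B5, B4–B6, B2–B7
Every bag has size at most 2, so the width is 2 − 1 = 1 and tw(G) ≤ 1. Any graph with an edge has treewidth ≥ 1, and G has the edge h–e. Combining the bounds, tw(G) = 1.

1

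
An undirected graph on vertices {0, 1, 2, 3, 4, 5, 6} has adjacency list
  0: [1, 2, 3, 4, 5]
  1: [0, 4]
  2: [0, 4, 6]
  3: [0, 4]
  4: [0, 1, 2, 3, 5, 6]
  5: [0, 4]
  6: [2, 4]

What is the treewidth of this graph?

2

A width-2 tree decomposition is:
Bags: B1 = {0, 2, 4}  B2 = {0, 3, 4}  B3 = {0, 4, 5}  B4 = {2, 4, 6}  B5 = {0, 1, 4}
Tree: B1–B2, B2–B3, B1–B4, B1–B5
Every bag has size at most 3, so the width is 3 − 1 = 2 and tw(G) ≤ 2. For the lower bound, the 3 vertices {0, 1, 4} are pairwise adjacent, and any tree decomposition puts a clique entirely inside one bag — forcing width ≥ 2. The upper and lower bounds meet at 2, so that is the treewidth.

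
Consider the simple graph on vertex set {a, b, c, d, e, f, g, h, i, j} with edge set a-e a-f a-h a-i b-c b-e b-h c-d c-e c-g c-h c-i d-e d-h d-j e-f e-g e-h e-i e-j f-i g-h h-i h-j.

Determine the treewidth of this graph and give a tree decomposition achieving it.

Treewidth 3.
Bags: B1 = {c, e, g, h}  B2 = {c, d, e, h}  B3 = {c, e, h, i}  B4 = {a, e, h, i}  B5 = {b, c, e, h}  B6 = {d, e, h, j}  B7 = {a, e, f, i}
Tree: B1–B2, B2–B3, B3–B4, B3–B5, B2–B6, B4–B7

The largest bag has 4 vertices, giving width 3; this decomposition certifies tw(G) ≤ 3. Conversely, {d, e, h, j} is a clique of size 4, and the vertices of any clique must share a bag in every tree decomposition; so some bag has ≥ 4 vertices and tw(G) ≥ 3. Hence tw(G) = 3 exactly.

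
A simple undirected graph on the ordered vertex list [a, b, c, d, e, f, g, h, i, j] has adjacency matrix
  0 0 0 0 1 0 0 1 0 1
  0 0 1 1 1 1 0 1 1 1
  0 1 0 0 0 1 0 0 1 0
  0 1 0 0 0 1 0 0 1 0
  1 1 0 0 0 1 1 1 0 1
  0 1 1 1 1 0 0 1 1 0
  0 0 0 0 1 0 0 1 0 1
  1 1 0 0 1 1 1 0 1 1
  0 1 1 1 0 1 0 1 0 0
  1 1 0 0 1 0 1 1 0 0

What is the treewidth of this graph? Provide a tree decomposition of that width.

Every bag has size at most 4, so the width is 4 − 1 = 3 and tw(G) ≤ 3. Conversely, {b, d, f, i} is a clique of size 4, and the vertices of any clique must share a bag in every tree decomposition; so some bag has ≥ 4 vertices and tw(G) ≥ 3. Therefore the treewidth is 3.

Treewidth 3.
One such decomposition:
Bags: B1 = {b, f, h, i}  B2 = {b, e, f, h}  B3 = {b, e, h, j}  B4 = {b, c, f, i}  B5 = {e, g, h, j}  B6 = {a, e, h, j}  B7 = {b, d, f, i}
Tree: B1–B2, B2–B3, B1–B4, B3–B5, B5–B6, B4–B7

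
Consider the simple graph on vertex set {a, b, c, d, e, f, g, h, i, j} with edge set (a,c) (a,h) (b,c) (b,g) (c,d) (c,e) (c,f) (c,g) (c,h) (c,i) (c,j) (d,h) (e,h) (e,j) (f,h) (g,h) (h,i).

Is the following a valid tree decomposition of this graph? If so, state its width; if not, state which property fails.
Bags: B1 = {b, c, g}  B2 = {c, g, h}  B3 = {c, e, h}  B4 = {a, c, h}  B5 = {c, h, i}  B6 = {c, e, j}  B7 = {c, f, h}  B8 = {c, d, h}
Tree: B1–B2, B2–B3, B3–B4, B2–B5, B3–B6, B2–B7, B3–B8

Yes; width 2.

Checking the three conditions: (i) the bags cover all of {a, b, c, d, e, f, g, h, i, j}; (ii) for each edge, some bag contains both endpoints; (iii) the bags containing any fixed vertex form a subtree. All hold, so the decomposition is valid with width 3 − 1 = 2.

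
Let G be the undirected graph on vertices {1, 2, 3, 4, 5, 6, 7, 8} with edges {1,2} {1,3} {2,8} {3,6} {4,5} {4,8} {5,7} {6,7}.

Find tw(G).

A width-2 tree decomposition is:
Bags: B1 = {1, 2, 3}  B2 = {2, 3, 6}  B3 = {2, 6, 7}  B4 = {2, 5, 7}  B5 = {2, 4, 5}  B6 = {2, 4, 8}
Tree: B1–B2, B2–B3, B3–B4, B4–B5, B5–B6
Each bag holds 3 vertices, so the decomposition has width 2, which upper-bounds the treewidth. For the lower bound, G contains the cycle 2–1–3–6–7–5–4–8–2, so G is not a forest; only forests have treewidth ≤ 1, hence tw(G) ≥ 2. The upper and lower bounds meet at 2, so that is the treewidth.

2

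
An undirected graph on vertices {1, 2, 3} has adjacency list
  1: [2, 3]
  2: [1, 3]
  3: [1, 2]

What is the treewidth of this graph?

2

A width-2 tree decomposition is:
Bags: B1 = {1, 2, 3}
Tree: (single bag)
A single bag containing all 3 vertices is trivially a valid decomposition of width 2. Conversely, {1, 2, 3} is a clique of size 3, and the vertices of any clique must share a bag in every tree decomposition; so some bag has ≥ 3 vertices and tw(G) ≥ 2. Therefore the treewidth is 2.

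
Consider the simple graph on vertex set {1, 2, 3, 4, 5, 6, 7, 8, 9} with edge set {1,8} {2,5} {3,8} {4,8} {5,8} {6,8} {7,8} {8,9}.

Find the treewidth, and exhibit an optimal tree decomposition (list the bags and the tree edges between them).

The largest bag has 2 vertices, giving width 1; this decomposition certifies tw(G) ≤ 1. Since G has at least one edge (e.g. 8–9), it is not an edgeless graph, so tw(G) ≥ 1. Hence tw(G) = 1 exactly.

Treewidth 1.
One optimal decomposition is:
Bags: B1 = {8, 9}  B2 = {3, 8}  B3 = {6, 8}  B4 = {1, 8}  B5 = {4, 8}  B6 = {5, 8}  B7 = {2, 5}  B8 = {7, 8}
Tree: B1–B2, B1–B3, B3–B4, B3–B5, B3–B6, B6–B7, B5–B8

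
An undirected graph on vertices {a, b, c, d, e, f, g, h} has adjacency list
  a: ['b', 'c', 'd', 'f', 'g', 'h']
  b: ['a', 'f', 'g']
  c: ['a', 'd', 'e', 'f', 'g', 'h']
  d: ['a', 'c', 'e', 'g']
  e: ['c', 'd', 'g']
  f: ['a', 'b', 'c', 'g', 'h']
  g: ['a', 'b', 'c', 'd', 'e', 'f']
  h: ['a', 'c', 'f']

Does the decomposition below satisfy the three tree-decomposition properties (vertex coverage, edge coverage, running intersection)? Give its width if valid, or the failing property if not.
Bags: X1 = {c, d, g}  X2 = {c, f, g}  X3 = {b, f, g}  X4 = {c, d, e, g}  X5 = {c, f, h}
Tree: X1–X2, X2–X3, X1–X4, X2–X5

A tree decomposition must satisfy three properties: every vertex lies in some bag; for every edge, both endpoints lie together in some bag; and for every vertex, the bags containing it form a connected subtree. Here vertex a appears in no bag, so the decomposition is invalid.

No — vertex a appears in no bag.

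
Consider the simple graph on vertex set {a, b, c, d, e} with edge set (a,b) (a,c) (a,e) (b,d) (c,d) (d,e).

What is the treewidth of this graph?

A width-2 tree decomposition is:
Bags: B1 = {a, b, d}  B2 = {a, c, d}  B3 = {a, d, e}
Tree: B1–B2, B2–B3
Every bag has size at most 3, so the width is 3 − 1 = 2 and tw(G) ≤ 2. For the lower bound, G contains the cycle b–a–c–d–b, so G is not a forest; only forests have treewidth ≤ 1, hence tw(G) ≥ 2. Combining the bounds, tw(G) = 2.

2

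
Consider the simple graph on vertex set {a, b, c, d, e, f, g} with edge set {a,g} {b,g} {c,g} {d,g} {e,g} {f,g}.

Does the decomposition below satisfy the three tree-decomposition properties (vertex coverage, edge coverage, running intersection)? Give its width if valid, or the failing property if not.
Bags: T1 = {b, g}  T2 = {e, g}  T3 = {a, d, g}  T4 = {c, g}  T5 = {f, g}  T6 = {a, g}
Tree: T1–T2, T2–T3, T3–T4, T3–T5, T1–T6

No — bags containing vertex a are not connected in the tree.

A tree decomposition must satisfy three properties: every vertex lies in some bag; for every edge, both endpoints lie together in some bag; and for every vertex, the bags containing it form a connected subtree. Here bags containing vertex a are not connected in the tree, so the decomposition is invalid.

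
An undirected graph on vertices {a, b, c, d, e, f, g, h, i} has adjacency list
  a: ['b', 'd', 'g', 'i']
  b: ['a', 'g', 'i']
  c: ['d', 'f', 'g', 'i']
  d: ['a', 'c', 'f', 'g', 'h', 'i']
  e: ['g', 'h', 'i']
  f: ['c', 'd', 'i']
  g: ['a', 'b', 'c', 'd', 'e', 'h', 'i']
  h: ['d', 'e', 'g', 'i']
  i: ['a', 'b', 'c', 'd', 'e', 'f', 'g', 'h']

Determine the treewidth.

3

A width-3 tree decomposition is:
Bags: B1 = {c, d, g, i}  B2 = {d, g, h, i}  B3 = {c, d, f, i}  B4 = {a, d, g, i}  B5 = {e, g, h, i}  B6 = {a, b, g, i}
Tree: B1–B2, B1–B3, B2–B4, B2–B5, B4–B6
Every bag has size at most 4, so the width is 4 − 1 = 3 and tw(G) ≤ 3. Conversely, {d, g, h, i} is a clique of size 4, and the vertices of any clique must share a bag in every tree decomposition; so some bag has ≥ 4 vertices and tw(G) ≥ 3. The upper and lower bounds meet at 3, so that is the treewidth.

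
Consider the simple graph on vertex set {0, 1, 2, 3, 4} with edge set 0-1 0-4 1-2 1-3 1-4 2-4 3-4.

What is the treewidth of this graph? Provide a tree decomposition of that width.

The largest bag has 3 vertices, giving width 2; this decomposition certifies tw(G) ≤ 2. On the other hand G contains the 3-clique {0, 1, 4}. A clique must lie in a single bag of any decomposition, so no decomposition can have width below 2. Combining the bounds, tw(G) = 2.

Treewidth 2.
One optimal decomposition is:
Bags: B1 = {1, 3, 4}  B2 = {1, 2, 4}  B3 = {0, 1, 4}
Tree: B1–B2, B1–B3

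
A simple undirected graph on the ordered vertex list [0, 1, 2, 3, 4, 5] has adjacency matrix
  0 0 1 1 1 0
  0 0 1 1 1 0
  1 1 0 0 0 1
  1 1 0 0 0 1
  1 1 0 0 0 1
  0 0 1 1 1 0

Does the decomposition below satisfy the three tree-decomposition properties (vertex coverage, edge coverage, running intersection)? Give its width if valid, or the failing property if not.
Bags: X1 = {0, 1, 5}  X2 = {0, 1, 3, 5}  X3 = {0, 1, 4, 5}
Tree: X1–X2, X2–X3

A tree decomposition must satisfy three properties: every vertex lies in some bag; for every edge, both endpoints lie together in some bag; and for every vertex, the bags containing it form a connected subtree. Here vertex 2 appears in no bag, so the decomposition is invalid.

No — vertex 2 appears in no bag.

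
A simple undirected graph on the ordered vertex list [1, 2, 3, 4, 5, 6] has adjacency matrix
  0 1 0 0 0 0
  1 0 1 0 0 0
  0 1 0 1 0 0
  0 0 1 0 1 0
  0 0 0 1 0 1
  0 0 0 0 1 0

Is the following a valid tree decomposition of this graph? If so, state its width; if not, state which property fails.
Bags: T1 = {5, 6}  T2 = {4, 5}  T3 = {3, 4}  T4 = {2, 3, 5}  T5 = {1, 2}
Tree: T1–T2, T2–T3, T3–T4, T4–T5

No — bags containing vertex 5 are not connected in the tree.

A tree decomposition must satisfy three properties: every vertex lies in some bag; for every edge, both endpoints lie together in some bag; and for every vertex, the bags containing it form a connected subtree. Here bags containing vertex 5 are not connected in the tree, so the decomposition is invalid.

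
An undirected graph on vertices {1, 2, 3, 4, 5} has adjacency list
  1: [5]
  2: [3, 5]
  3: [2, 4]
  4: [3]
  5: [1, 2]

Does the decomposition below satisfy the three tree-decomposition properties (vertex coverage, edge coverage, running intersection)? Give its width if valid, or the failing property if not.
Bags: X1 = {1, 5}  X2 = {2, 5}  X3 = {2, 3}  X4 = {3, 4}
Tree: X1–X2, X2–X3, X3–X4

Yes; width 1.

Every vertex of G appears in some bag (union = {1, 2, 3, 4, 5}); every edge is covered by a bag; and for each vertex v the set of bags containing v is connected in the bag tree. The decomposition is therefore valid. The largest bag has 2 vertices, so the width is 1.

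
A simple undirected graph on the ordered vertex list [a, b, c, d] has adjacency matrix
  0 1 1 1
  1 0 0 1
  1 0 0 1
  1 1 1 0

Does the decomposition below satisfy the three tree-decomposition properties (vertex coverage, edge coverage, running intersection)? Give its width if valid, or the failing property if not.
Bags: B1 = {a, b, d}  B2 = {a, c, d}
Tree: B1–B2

Checking the three conditions: (i) the bags cover all of {a, b, c, d}; (ii) for each edge, some bag contains both endpoints; (iii) the bags containing any fixed vertex form a subtree. All hold, so the decomposition is valid with width 3 − 1 = 2.

Yes; width 2.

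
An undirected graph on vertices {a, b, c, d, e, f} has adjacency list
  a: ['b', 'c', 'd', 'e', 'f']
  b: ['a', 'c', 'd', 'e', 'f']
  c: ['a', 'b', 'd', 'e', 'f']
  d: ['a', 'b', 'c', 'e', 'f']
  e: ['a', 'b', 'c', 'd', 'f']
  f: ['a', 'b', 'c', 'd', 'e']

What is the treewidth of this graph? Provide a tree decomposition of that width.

Treewidth 5.
One such decomposition:
Bags: B1 = {a, b, c, d, e, f}
Tree: (single bag)

A single bag containing all 6 vertices is trivially a valid decomposition of width 5. Conversely, {a, b, c, d, e, f} is a clique of size 6, and the vertices of any clique must share a bag in every tree decomposition; so some bag has ≥ 6 vertices and tw(G) ≥ 5. Hence tw(G) = 5 exactly.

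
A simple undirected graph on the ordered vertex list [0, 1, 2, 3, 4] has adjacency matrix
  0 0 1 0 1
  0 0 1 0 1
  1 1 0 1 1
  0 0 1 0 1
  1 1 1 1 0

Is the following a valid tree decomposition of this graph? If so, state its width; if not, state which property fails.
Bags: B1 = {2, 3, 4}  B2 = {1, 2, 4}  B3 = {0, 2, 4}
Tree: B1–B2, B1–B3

Every vertex of G appears in some bag (union = {0, 1, 2, 3, 4}); every edge is covered by a bag; and for each vertex v the set of bags containing v is connected in the bag tree. The decomposition is therefore valid. The largest bag has 3 vertices, so the width is 2.

Yes; width 2.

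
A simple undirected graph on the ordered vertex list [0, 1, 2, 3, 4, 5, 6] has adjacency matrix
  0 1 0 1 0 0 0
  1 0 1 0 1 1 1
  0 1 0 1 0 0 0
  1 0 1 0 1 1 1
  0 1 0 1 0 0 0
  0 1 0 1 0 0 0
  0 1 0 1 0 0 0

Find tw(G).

2

A width-2 tree decomposition is:
Bags: B1 = {1, 3, 6}  B2 = {1, 2, 3}  B3 = {1, 3, 5}  B4 = {0, 1, 3}  B5 = {1, 3, 4}
Tree: B1–B2, B2–B3, B3–B4, B4–B5
Every bag has size at most 3, so the width is 3 − 1 = 2 and tw(G) ≤ 2. The edges 3–6–1–2–3 form a cycle, so G is not a tree and its treewidth is at least 2. The upper and lower bounds meet at 2, so that is the treewidth.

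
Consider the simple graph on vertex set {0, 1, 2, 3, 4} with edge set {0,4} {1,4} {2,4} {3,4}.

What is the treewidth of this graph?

A width-1 tree decomposition is:
Bags: B1 = {3, 4}  B2 = {0, 4}  B3 = {2, 4}  B4 = {1, 4}
Tree: B1–B2, B1–B3, B2–B4
Every bag has size at most 2, so the width is 2 − 1 = 1 and tw(G) ≤ 1. Any graph with an edge has treewidth ≥ 1, and G has the edge 3–4. The upper and lower bounds meet at 1, so that is the treewidth.

1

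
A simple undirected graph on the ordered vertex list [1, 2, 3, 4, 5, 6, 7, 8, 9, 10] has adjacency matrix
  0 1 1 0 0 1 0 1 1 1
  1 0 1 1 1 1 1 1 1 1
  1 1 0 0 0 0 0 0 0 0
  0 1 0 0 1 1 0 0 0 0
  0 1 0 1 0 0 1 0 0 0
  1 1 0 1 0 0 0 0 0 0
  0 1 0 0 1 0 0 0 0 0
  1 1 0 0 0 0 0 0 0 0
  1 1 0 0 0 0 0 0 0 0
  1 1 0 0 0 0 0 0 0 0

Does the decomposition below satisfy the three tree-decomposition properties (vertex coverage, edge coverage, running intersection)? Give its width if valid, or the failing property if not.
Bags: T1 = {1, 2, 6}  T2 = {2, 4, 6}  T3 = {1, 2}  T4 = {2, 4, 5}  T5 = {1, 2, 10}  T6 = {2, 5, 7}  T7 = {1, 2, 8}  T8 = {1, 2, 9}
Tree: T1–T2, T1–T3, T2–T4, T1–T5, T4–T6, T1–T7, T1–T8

A tree decomposition must satisfy three properties: every vertex lies in some bag; for every edge, both endpoints lie together in some bag; and for every vertex, the bags containing it form a connected subtree. Here vertex 3 appears in no bag, so the decomposition is invalid.

No — vertex 3 appears in no bag.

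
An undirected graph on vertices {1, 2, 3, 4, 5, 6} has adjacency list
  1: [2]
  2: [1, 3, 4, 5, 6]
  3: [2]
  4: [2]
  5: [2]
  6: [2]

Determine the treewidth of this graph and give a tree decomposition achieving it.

Treewidth 1.
One such decomposition:
Bags: B1 = {2, 3}  B2 = {2, 5}  B3 = {2, 4}  B4 = {1, 2}  B5 = {2, 6}
Tree: B1–B2, B2–B3, B2–B4, B3–B5

Each bag holds 2 vertices, so the decomposition has width 1, which upper-bounds the treewidth. G has an edge, so its treewidth is at least 1. The upper and lower bounds meet at 1, so that is the treewidth.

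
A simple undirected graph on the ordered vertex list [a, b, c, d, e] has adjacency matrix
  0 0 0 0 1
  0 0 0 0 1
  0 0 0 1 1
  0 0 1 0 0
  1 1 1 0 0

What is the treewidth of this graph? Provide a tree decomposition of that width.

Treewidth 1.
One such decomposition:
Bags: B1 = {c, d}  B2 = {c, e}  B3 = {b, e}  B4 = {a, e}
Tree: B1–B2, B2–B3, B3–B4

Every bag has size at most 2, so the width is 2 − 1 = 1 and tw(G) ≤ 1. Any graph with an edge has treewidth ≥ 1, and G has the edge d–c. Hence tw(G) = 1 exactly.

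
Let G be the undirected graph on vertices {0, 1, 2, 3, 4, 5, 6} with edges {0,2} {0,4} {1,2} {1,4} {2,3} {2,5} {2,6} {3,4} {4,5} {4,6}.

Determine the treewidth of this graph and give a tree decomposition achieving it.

Each bag holds 3 vertices, so the decomposition has width 2, which upper-bounds the treewidth. Since 4–1–2–0–4 is a cycle in G, G is not acyclic. Forests are exactly the graphs of treewidth ≤ 1, so tw(G) ≥ 2. Combining the bounds, tw(G) = 2.

Treewidth 2.
One optimal decomposition is:
Bags: B1 = {1, 2, 4}  B2 = {0, 2, 4}  B3 = {2, 4, 5}  B4 = {2, 3, 4}  B5 = {2, 4, 6}
Tree: B1–B2, B2–B3, B3–B4, B4–B5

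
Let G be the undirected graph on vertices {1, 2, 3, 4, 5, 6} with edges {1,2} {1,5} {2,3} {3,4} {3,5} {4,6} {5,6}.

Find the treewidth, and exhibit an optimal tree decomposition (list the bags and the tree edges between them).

Treewidth 2.
One optimal decomposition is:
Bags: B1 = {3, 4, 6}  B2 = {3, 5, 6}  B3 = {2, 3, 5}  B4 = {1, 2, 5}
Tree: B1–B2, B2–B3, B3–B4

The largest bag has 3 vertices, giving width 2; this decomposition certifies tw(G) ≤ 2. Since 4–6–5–3–4 is a cycle in G, G is not acyclic. Forests are exactly the graphs of treewidth ≤ 1, so tw(G) ≥ 2. Combining the bounds, tw(G) = 2.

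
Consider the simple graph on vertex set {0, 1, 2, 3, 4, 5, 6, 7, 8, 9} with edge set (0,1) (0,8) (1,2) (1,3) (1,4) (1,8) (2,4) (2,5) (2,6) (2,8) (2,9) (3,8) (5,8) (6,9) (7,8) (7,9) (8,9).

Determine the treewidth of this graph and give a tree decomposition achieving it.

Treewidth 2.
One such decomposition:
Bags: B1 = {7, 8, 9}  B2 = {2, 8, 9}  B3 = {1, 2, 8}  B4 = {1, 2, 4}  B5 = {2, 5, 8}  B6 = {0, 1, 8}  B7 = {2, 6, 9}  B8 = {1, 3, 8}
Tree: B1–B2, B2–B3, B3–B4, B3–B5, B3–B6, B2–B7, B3–B8

The largest bag has 3 vertices, giving width 2; this decomposition certifies tw(G) ≤ 2. On the other hand G contains the 3-clique {0, 1, 8}. A clique must lie in a single bag of any decomposition, so no decomposition can have width below 2. The upper and lower bounds meet at 2, so that is the treewidth.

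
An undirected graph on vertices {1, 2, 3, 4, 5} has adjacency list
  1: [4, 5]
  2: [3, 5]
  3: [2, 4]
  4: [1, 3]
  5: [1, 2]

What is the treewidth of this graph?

2

A width-2 tree decomposition is:
Bags: B1 = {1, 4, 5}  B2 = {2, 4, 5}  B3 = {2, 3, 4}
Tree: B1–B2, B2–B3
The largest bag has 3 vertices, giving width 2; this decomposition certifies tw(G) ≤ 2. Since 4–1–5–2–3–4 is a cycle in G, G is not acyclic. Forests are exactly the graphs of treewidth ≤ 1, so tw(G) ≥ 2. Therefore the treewidth is 2.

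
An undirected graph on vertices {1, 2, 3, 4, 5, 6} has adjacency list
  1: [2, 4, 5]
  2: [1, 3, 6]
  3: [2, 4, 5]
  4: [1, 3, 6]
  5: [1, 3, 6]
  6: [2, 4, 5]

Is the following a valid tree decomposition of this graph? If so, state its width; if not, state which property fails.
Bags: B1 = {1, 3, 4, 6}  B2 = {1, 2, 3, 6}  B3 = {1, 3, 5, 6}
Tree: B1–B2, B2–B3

Yes; width 3.

Vertex coverage: the bags together contain {1, 2, 3, 4, 5, 6}, the full vertex set. Edge coverage: each edge of G has both endpoints in at least one bag. Running intersection: for every vertex, the bags containing it form a connected subtree. All three properties hold, so this is a valid tree decomposition of width max|bag| − 1 = 3, and hence tw(G) ≤ 3.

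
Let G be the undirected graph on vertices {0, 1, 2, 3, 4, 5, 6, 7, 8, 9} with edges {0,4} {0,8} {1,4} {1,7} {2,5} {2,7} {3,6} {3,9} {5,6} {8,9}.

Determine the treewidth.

2

A width-2 tree decomposition is:
Bags: B1 = {3, 6, 9}  B2 = {6, 8, 9}  B3 = {0, 6, 8}  B4 = {0, 4, 6}  B5 = {1, 4, 6}  B6 = {1, 6, 7}  B7 = {2, 6, 7}  B8 = {2, 5, 6}
Tree: B1–B2, B2–B3, B3–B4, B4–B5, B5–B6, B6–B7, B7–B8
The largest bag has 3 vertices, giving width 2; this decomposition certifies tw(G) ≤ 2. Since 6–3–9–8–0–4–1–7–2–5–6 is a cycle in G, G is not acyclic. Forests are exactly the graphs of treewidth ≤ 1, so tw(G) ≥ 2. Combining the bounds, tw(G) = 2.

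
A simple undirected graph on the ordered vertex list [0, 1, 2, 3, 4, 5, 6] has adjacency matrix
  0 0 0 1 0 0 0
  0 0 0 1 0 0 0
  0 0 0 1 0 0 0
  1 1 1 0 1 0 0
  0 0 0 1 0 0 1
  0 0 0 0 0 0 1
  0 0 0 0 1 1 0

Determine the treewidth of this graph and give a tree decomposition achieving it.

Treewidth 1.
Bags: B1 = {4, 6}  B2 = {3, 4}  B3 = {5, 6}  B4 = {2, 3}  B5 = {0, 3}  B6 = {1, 3}
Tree: B1–B2, B1–B3, B2–B4, B4–B5, B2–B6

The largest bag has 2 vertices, giving width 1; this decomposition certifies tw(G) ≤ 1. Any graph with an edge has treewidth ≥ 1, and G has the edge 4–6. Hence tw(G) = 1 exactly.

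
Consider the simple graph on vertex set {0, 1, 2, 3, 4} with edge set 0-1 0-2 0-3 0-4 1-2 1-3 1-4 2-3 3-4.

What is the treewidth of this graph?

A width-3 tree decomposition is:
Bags: B1 = {0, 1, 3, 4}  B2 = {0, 1, 2, 3}
Tree: B1–B2
Every bag has size at most 4, so the width is 4 − 1 = 3 and tw(G) ≤ 3. For the lower bound, the 4 vertices {0, 1, 2, 3} are pairwise adjacent, and any tree decomposition puts a clique entirely inside one bag — forcing width ≥ 3. The upper and lower bounds meet at 3, so that is the treewidth.

3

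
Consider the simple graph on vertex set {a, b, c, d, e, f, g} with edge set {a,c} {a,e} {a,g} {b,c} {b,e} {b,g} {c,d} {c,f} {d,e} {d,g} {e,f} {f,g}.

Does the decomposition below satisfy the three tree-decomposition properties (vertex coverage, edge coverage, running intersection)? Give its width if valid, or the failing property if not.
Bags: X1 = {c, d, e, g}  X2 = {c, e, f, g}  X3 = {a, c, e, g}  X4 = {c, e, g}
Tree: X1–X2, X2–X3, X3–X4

A tree decomposition must satisfy three properties: every vertex lies in some bag; for every edge, both endpoints lie together in some bag; and for every vertex, the bags containing it form a connected subtree. Here vertex b appears in no bag, so the decomposition is invalid.

No — vertex b appears in no bag.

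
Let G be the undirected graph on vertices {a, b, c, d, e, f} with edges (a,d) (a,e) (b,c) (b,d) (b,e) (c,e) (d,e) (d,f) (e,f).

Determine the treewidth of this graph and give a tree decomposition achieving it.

Treewidth 2.
Bags: B1 = {a, d, e}  B2 = {b, d, e}  B3 = {d, e, f}  B4 = {b, c, e}
Tree: B1–B2, B1–B3, B2–B4

Every bag has size at most 3, so the width is 3 − 1 = 2 and tw(G) ≤ 2. On the other hand G contains the 3-clique {a, d, e}. A clique must lie in a single bag of any decomposition, so no decomposition can have width below 2. Therefore the treewidth is 2.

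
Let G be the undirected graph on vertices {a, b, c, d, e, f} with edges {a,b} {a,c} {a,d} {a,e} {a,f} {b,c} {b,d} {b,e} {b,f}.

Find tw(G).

2

A width-2 tree decomposition is:
Bags: B1 = {a, b, e}  B2 = {a, b, d}  B3 = {a, b, f}  B4 = {a, b, c}
Tree: B1–B2, B2–B3, B2–B4
The largest bag has 3 vertices, giving width 2; this decomposition certifies tw(G) ≤ 2. On the other hand G contains the 3-clique {a, b, d}. A clique must lie in a single bag of any decomposition, so no decomposition can have width below 2. Therefore the treewidth is 2.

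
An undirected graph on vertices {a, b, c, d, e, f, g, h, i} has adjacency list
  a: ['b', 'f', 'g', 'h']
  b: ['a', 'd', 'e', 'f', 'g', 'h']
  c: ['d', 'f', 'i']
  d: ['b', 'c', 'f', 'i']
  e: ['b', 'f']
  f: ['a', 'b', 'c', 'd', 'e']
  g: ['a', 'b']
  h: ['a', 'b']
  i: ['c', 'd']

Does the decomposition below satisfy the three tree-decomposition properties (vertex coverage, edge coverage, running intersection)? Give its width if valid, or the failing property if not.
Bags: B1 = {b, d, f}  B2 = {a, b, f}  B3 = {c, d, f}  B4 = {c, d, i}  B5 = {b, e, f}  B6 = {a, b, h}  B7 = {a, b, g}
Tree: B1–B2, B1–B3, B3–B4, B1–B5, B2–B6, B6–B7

Checking the three conditions: (i) the bags cover all of {a, b, c, d, e, f, g, h, i}; (ii) for each edge, some bag contains both endpoints; (iii) the bags containing any fixed vertex form a subtree. All hold, so the decomposition is valid with width 3 − 1 = 2.

Yes; width 2.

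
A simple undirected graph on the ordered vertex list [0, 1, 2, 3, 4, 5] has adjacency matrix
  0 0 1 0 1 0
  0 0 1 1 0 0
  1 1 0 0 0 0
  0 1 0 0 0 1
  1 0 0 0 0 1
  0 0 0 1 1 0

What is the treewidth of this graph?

A width-2 tree decomposition is:
Bags: B1 = {1, 3, 5}  B2 = {1, 4, 5}  B3 = {0, 1, 4}  B4 = {0, 1, 2}
Tree: B1–B2, B2–B3, B3–B4
Each bag holds 3 vertices, so the decomposition has width 2, which upper-bounds the treewidth. The edges 1–3–5–4–0–2–1 form a cycle, so G is not a tree and its treewidth is at least 2. The upper and lower bounds meet at 2, so that is the treewidth.

2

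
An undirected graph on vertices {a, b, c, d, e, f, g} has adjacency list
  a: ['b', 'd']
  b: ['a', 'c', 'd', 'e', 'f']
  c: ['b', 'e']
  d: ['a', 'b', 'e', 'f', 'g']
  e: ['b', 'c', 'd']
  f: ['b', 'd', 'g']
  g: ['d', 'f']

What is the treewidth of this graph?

2

A width-2 tree decomposition is:
Bags: B1 = {b, d, f}  B2 = {b, d, e}  B3 = {b, c, e}  B4 = {a, b, d}  B5 = {d, f, g}
Tree: B1–B2, B2–B3, B1–B4, B1–B5
Every bag has size at most 3, so the width is 3 − 1 = 2 and tw(G) ≤ 2. Conversely, {d, f, g} is a clique of size 3, and the vertices of any clique must share a bag in every tree decomposition; so some bag has ≥ 3 vertices and tw(G) ≥ 2. Therefore the treewidth is 2.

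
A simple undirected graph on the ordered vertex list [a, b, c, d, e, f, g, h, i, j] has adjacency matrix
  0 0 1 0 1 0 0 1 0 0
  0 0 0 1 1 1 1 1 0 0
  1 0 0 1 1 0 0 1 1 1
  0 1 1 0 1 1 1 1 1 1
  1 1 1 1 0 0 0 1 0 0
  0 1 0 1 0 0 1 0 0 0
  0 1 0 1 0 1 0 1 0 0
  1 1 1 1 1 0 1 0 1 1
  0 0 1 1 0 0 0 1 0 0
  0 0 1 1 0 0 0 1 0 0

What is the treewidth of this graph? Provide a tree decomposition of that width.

Treewidth 3.
One such decomposition:
Bags: B1 = {c, d, e, h}  B2 = {b, d, e, h}  B3 = {c, d, h, i}  B4 = {a, c, e, h}  B5 = {b, d, g, h}  B6 = {b, d, f, g}  B7 = {c, d, h, j}
Tree: B1–B2, B1–B3, B1–B4, B2–B5, B5–B6, B1–B7

Each bag holds 4 vertices, so the decomposition has width 3, which upper-bounds the treewidth. Conversely, {b, d, g, h} is a clique of size 4, and the vertices of any clique must share a bag in every tree decomposition; so some bag has ≥ 4 vertices and tw(G) ≥ 3. Combining the bounds, tw(G) = 3.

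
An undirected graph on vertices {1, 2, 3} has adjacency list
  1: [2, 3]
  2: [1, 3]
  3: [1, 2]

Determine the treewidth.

A width-2 tree decomposition is:
Bags: B1 = {1, 2, 3}
Tree: (single bag)
With just one bag of size 3, the width is 3 − 1 = 2, so tw(G) ≤ 2. For the lower bound, the 3 vertices {1, 2, 3} are pairwise adjacent, and any tree decomposition puts a clique entirely inside one bag — forcing width ≥ 2. Combining the bounds, tw(G) = 2.

2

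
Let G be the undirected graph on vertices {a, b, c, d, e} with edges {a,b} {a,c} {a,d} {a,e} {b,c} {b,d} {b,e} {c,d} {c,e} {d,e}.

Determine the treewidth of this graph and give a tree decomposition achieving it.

Treewidth 4.
One such decomposition:
Bags: B1 = {a, b, c, d, e}
Tree: (single bag)

A single bag containing all 5 vertices is trivially a valid decomposition of width 4. For the lower bound, the 5 vertices {a, b, c, d, e} are pairwise adjacent, and any tree decomposition puts a clique entirely inside one bag — forcing width ≥ 4. Combining the bounds, tw(G) = 4.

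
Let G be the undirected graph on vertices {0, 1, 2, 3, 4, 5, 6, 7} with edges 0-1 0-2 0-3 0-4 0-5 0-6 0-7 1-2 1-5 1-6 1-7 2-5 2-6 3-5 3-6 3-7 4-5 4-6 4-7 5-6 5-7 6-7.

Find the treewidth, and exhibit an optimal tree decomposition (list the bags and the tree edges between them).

Treewidth 4.
One such decomposition:
Bags: B1 = {0, 1, 5, 6, 7}  B2 = {0, 4, 5, 6, 7}  B3 = {0, 3, 5, 6, 7}  B4 = {0, 1, 2, 5, 6}
Tree: B1–B2, B2–B3, B1–B4

Each bag holds 5 vertices, so the decomposition has width 4, which upper-bounds the treewidth. On the other hand G contains the 5-clique {0, 1, 2, 5, 6}. A clique must lie in a single bag of any decomposition, so no decomposition can have width below 4. The upper and lower bounds meet at 4, so that is the treewidth.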